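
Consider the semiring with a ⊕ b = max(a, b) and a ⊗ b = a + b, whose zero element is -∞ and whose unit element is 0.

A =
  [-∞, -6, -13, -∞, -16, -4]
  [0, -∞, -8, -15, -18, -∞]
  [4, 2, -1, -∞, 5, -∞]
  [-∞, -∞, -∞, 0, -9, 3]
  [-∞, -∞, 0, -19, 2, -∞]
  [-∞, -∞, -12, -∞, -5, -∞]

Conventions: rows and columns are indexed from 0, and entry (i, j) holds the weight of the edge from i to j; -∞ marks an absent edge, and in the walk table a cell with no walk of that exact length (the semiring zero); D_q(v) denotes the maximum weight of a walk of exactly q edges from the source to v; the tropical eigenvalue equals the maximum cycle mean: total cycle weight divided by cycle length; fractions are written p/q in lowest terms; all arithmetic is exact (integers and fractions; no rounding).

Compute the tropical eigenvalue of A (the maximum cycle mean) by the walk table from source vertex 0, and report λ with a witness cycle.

q=0: [0, -∞, -∞, -∞, -∞, -∞]
q=1: [-∞, -6, -13, -∞, -16, -4]
q=2: [-6, -11, -14, -21, -8, -∞]
q=3: [-10, -12, -8, -21, -6, -10]
q=4: [-4, -6, -6, -21, -3, -14]
q=5: [-2, -4, -3, -21, -1, -8]
q=6: [1, -1, -1, -19, 2, -6]
Optimal cycle mean attained by: cycle 2->4->2, total 5 + 0, length 2.
Answer: λ = 5/2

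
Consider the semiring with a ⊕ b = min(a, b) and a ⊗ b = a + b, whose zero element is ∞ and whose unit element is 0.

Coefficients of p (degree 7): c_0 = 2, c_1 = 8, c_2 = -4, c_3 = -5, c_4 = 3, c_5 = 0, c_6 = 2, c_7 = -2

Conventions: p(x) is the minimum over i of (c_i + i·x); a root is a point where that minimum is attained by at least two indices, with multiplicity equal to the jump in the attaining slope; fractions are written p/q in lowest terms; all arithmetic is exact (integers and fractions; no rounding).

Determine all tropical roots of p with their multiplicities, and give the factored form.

hull edge (i=0, c=2) to (i=2, c=-4): slope -3, span 2
hull edge (i=2, c=-4) to (i=3, c=-5): slope -1, span 1
hull edge (i=3, c=-5) to (i=7, c=-2): slope 3/4, span 4
Factored form: p(x) = -2 ⊗ (x ⊕ (-3/4)) ⊗ (x ⊕ (-3/4)) ⊗ (x ⊕ (-3/4)) ⊗ (x ⊕ (-3/4)) ⊗ (x ⊕ 1) ⊗ (x ⊕ 3) ⊗ (x ⊕ 3)
Answer: roots = -3/4 (mult 4), 1 (mult 1), 3 (mult 2)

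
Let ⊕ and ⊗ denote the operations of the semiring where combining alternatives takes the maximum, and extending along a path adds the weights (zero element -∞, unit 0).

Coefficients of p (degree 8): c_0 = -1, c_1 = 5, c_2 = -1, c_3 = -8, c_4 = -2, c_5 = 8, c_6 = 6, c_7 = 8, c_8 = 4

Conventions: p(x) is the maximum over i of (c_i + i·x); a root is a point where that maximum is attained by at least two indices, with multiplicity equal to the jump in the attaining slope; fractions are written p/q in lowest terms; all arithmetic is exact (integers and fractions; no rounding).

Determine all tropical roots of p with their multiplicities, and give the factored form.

hull edge (i=0, c=-1) to (i=1, c=5): slope 6, span 1
hull edge (i=1, c=5) to (i=5, c=8): slope 3/4, span 4
hull edge (i=5, c=8) to (i=7, c=8): slope 0, span 2
hull edge (i=7, c=8) to (i=8, c=4): slope -4, span 1
Factored form: p(x) = 4 ⊗ (x ⊕ (-6)) ⊗ (x ⊕ (-3/4)) ⊗ (x ⊕ (-3/4)) ⊗ (x ⊕ (-3/4)) ⊗ (x ⊕ (-3/4)) ⊗ (x ⊕ 0) ⊗ (x ⊕ 0) ⊗ (x ⊕ 4)
Answer: roots = -6 (mult 1), -3/4 (mult 4), 0 (mult 2), 4 (mult 1)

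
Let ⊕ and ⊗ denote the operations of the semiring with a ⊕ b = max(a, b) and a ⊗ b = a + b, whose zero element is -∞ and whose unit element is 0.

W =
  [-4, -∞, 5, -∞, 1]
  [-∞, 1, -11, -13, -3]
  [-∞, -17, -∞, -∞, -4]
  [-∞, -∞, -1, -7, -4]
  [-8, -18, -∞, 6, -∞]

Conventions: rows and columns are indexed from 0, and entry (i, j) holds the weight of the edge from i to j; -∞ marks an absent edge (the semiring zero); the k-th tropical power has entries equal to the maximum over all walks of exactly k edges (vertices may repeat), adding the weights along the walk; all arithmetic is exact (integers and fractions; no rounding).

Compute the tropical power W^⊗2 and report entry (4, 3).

W^⊗2:
  [-7, -12, 1, 7, 1]
  [-11, 2, -10, 3, -2]
  [-12, -16, -28, 2, -20]
  [-12, -18, -8, 2, -5]
  [-12, -17, 5, -1, 2]
Key observation: the optimum is the walk 4->3->3, with weight 6 + (-7) = -1.
Optimal value attained by: walk 4->3->3.
Answer: (W^⊗2)[4][3] = -1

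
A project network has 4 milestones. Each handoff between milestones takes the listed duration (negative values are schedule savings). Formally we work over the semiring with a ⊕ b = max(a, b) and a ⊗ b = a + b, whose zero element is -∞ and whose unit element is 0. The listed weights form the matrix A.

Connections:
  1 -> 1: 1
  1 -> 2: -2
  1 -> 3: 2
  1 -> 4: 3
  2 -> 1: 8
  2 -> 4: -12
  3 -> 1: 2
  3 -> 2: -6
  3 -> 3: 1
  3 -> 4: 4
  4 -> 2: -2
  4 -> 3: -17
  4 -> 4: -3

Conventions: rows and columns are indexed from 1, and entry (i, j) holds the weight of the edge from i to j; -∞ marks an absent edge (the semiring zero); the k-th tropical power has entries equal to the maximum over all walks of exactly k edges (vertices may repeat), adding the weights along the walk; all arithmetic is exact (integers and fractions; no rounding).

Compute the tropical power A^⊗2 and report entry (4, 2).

A^⊗2:
  [6, 1, 3, 6]
  [9, 6, 10, 11]
  [3, 2, 4, 5]
  [6, -5, -16, -6]
Key observation: the optimum is the walk 4->4->2, with weight (-3) + (-2) = -5.
Optimal value attained by: walk 4->4->2.
Answer: (A^⊗2)[4][2] = -5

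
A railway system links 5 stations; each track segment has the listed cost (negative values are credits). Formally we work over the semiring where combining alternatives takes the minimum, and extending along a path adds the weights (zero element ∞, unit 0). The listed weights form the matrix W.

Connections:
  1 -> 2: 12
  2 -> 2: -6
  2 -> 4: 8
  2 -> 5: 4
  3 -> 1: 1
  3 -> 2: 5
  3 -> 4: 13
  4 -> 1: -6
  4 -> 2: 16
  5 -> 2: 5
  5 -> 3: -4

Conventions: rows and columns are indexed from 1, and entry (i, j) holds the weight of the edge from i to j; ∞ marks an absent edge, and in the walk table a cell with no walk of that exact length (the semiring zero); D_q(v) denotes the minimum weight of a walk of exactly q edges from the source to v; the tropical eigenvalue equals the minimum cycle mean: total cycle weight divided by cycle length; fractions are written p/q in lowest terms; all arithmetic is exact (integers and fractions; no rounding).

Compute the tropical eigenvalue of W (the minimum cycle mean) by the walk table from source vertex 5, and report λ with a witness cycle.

q=0: [∞, ∞, ∞, ∞, 0]
q=1: [∞, 5, -4, ∞, ∞]
q=2: [-3, -1, ∞, 9, 9]
q=3: [3, -7, 5, 7, 3]
q=4: [1, -13, -1, 1, -3]
q=5: [-5, -19, -7, -5, -9]
Optimal cycle mean attained by: cycle 2->2, total (-6), length 1.
Answer: λ = -6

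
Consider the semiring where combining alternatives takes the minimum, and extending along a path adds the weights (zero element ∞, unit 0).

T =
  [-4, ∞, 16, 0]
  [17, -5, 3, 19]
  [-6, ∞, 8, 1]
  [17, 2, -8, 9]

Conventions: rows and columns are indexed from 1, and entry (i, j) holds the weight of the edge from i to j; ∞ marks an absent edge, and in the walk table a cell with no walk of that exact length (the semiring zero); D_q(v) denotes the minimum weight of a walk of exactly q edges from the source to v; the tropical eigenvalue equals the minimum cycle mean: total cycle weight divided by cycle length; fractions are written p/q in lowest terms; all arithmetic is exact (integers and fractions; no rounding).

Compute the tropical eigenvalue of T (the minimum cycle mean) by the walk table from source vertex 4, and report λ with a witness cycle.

q=0: [∞, ∞, ∞, 0]
q=1: [17, 2, -8, 9]
q=2: [-14, -3, 0, -7]
q=3: [-18, -8, -15, -14]
q=4: [-22, -13, -22, -18]
Optimal cycle mean attained by: cycle 2->2, total (-5), length 1.
Answer: λ = -5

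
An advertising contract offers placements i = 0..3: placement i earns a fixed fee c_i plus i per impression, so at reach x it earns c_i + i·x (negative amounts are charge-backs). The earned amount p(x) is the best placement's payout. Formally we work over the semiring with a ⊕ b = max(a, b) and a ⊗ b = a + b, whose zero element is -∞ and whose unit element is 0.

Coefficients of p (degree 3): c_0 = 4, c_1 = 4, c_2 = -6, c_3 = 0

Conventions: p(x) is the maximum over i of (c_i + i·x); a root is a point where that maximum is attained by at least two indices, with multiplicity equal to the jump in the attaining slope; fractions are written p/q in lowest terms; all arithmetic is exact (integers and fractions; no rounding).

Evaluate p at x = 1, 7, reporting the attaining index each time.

p(1) = max(4+0·1=4, 4+1·1=5, -6+2·1=-4, 0+3·1=3) = 5 (attained by i=1)
p(7) = max(4+0·7=4, 4+1·7=11, -6+2·7=8, 0+3·7=21) = 21 (attained by i=3)
Answer: p(1) = 5; p(7) = 21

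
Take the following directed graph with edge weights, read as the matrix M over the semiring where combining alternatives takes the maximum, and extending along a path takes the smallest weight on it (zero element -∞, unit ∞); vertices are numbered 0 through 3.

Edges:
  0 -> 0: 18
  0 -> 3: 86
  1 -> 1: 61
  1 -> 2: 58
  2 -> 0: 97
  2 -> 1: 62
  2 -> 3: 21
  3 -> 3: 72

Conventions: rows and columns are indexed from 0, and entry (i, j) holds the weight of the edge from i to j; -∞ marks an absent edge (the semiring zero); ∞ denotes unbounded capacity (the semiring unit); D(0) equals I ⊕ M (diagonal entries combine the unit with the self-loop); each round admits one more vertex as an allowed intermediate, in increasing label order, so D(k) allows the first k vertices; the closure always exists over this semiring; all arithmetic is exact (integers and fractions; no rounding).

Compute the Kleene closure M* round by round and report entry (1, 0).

D(0):
  [∞, -∞, -∞, 86]
  [-∞, ∞, 58, -∞]
  [97, 62, ∞, 21]
  [-∞, -∞, -∞, ∞]
D(1):
  [∞, -∞, -∞, 86]
  [-∞, ∞, 58, -∞]
  [97, 62, ∞, 86]
  [-∞, -∞, -∞, ∞]
D(2):
  [∞, -∞, -∞, 86]
  [-∞, ∞, 58, -∞]
  [97, 62, ∞, 86]
  [-∞, -∞, -∞, ∞]
D(3):
  [∞, -∞, -∞, 86]
  [58, ∞, 58, 58]
  [97, 62, ∞, 86]
  [-∞, -∞, -∞, ∞]
D(4):
  [∞, -∞, -∞, 86]
  [58, ∞, 58, 58]
  [97, 62, ∞, 86]
  [-∞, -∞, -∞, ∞]
Answer: M*[1][0] = 58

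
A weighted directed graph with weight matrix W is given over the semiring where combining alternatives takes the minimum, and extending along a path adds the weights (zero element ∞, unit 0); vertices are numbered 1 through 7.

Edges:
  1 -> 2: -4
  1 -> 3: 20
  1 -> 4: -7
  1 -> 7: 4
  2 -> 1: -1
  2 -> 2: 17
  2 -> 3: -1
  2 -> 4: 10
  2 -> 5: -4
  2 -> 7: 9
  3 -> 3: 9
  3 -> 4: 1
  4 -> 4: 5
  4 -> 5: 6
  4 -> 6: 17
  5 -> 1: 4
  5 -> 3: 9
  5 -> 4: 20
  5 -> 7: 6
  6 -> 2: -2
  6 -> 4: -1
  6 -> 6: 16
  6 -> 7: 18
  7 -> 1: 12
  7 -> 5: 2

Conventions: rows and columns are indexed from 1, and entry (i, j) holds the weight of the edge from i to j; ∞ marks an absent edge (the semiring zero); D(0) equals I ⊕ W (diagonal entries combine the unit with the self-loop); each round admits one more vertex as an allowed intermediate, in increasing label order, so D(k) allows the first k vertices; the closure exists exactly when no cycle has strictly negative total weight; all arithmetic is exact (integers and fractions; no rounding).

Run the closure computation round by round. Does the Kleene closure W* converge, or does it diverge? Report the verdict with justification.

D(0):
  [0, -4, 20, -7, ∞, ∞, 4]
  [-1, 0, -1, 10, -4, ∞, 9]
  [∞, ∞, 0, 1, ∞, ∞, ∞]
  [∞, ∞, ∞, 0, 6, 17, ∞]
  [4, ∞, 9, 20, 0, ∞, 6]
  [∞, -2, ∞, -1, ∞, 0, 18]
  [12, ∞, ∞, ∞, 2, ∞, 0]
Detection: at round 1, diagonal entry (2, 2) turns strictly negative.
Key observation: the cycle 2->1->2 has total weight (-1) + (-4), which is strictly negative.
Answer: DIVERGES — negative cycle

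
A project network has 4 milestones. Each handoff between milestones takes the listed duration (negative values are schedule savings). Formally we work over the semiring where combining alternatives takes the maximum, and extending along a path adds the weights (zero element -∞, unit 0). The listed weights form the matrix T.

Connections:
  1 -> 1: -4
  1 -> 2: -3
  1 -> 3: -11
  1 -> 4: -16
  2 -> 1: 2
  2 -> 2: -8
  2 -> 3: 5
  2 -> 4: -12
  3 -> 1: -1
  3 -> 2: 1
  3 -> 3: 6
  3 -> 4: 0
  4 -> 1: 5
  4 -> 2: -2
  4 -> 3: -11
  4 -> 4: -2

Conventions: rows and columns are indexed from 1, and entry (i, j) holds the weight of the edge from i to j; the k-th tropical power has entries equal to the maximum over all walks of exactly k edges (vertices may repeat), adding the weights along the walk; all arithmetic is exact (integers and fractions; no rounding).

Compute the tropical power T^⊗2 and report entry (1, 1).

T^⊗2:
  [-1, -7, 2, -11]
  [4, 6, 11, 5]
  [5, 7, 12, 6]
  [3, 2, 3, -4]
Key observation: the optimum is the walk 1->2->1, with weight (-3) + 2 = -1.
Optimal value attained by: walk 1->2->1.
Answer: (T^⊗2)[1][1] = -1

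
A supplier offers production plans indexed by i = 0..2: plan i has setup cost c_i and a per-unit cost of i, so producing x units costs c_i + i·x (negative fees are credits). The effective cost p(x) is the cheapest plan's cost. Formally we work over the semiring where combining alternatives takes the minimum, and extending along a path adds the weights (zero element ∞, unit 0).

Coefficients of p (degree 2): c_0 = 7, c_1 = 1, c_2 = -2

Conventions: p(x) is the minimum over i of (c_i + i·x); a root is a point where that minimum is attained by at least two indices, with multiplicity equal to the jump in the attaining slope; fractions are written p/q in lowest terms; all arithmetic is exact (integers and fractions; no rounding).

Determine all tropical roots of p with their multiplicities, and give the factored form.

hull edge (i=0, c=7) to (i=1, c=1): slope -6, span 1
hull edge (i=1, c=1) to (i=2, c=-2): slope -3, span 1
Factored form: p(x) = -2 ⊗ (x ⊕ 3) ⊗ (x ⊕ 6)
Answer: roots = 3 (mult 1), 6 (mult 1)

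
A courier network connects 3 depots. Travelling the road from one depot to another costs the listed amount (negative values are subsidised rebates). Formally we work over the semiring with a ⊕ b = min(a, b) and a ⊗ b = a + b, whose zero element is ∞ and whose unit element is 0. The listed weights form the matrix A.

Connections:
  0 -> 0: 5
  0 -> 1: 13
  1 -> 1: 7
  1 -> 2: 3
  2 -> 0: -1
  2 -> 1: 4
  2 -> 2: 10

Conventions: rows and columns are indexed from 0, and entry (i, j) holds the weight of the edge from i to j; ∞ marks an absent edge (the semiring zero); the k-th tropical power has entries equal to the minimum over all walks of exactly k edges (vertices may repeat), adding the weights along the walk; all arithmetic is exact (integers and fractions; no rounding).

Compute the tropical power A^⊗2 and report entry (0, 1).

A^⊗2:
  [10, 18, 16]
  [2, 7, 10]
  [4, 11, 7]
Key observation: the optimum is the walk 0->0->1, with weight 5 + 13 = 18.
Optimal value attained by: walk 0->0->1.
Answer: (A^⊗2)[0][1] = 18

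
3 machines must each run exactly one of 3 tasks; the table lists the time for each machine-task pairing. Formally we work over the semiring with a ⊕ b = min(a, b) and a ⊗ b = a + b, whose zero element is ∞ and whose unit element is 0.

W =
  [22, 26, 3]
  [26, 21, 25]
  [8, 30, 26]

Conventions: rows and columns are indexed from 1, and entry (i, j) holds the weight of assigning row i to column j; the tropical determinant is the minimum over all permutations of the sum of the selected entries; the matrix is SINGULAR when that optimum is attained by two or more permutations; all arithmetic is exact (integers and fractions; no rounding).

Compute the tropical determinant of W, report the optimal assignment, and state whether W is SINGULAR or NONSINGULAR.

σ = (1, 2, 3): 22 + 21 + 26 = 69
σ = (1, 3, 2): 22 + 25 + 30 = 77
σ = (2, 1, 3): 26 + 26 + 26 = 78
σ = (2, 3, 1): 26 + 25 + 8 = 59
σ = (3, 1, 2): 3 + 26 + 30 = 59
σ = (3, 2, 1): 3 + 21 + 8 = 32
Optimal value attained by: σ = (3, 2, 1).
Answer: det⊕(W) = 32; verdict: NONSINGULAR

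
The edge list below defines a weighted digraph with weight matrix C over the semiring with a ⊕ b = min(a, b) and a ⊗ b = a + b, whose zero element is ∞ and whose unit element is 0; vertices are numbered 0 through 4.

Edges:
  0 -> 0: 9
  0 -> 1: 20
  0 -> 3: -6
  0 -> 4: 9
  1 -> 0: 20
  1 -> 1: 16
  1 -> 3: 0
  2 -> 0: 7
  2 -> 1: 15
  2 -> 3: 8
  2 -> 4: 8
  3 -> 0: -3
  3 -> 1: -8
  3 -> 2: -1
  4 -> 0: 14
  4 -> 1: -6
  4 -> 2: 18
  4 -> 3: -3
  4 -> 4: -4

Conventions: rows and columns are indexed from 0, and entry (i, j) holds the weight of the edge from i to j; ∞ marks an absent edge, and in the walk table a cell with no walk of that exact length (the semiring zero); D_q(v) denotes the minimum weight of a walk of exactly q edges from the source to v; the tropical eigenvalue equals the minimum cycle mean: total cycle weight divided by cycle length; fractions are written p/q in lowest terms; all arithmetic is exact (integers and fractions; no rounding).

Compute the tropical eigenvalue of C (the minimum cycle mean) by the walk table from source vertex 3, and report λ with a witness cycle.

q=0: [∞, ∞, ∞, 0, ∞]
q=1: [-3, -8, -1, ∞, ∞]
q=2: [6, 8, ∞, -9, 6]
q=3: [-12, -17, -10, 0, 2]
q=4: [-3, -8, -1, -18, -3]
q=5: [-21, -26, -19, -9, -7]
Optimal cycle mean attained by: cycle 0->3->0, total (-6) + (-3), length 2.
Answer: λ = -9/2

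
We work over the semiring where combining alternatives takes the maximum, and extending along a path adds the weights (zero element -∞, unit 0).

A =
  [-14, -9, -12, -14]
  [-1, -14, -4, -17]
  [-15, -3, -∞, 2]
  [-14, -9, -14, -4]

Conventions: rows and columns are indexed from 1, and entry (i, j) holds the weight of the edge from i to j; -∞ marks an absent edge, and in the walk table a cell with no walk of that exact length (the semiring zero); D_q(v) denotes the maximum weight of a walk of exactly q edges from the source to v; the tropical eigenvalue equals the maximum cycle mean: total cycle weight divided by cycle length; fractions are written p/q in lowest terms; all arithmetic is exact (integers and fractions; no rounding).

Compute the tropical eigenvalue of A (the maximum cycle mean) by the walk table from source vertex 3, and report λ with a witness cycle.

q=0: [-∞, -∞, 0, -∞]
q=1: [-15, -3, -∞, 2]
q=2: [-4, -7, -7, -2]
q=3: [-8, -10, -11, -5]
q=4: [-11, -14, -14, -9]
Optimal cycle mean attained by: cycle 2->3->2, total (-4) + (-3), length 2.
Answer: λ = -7/2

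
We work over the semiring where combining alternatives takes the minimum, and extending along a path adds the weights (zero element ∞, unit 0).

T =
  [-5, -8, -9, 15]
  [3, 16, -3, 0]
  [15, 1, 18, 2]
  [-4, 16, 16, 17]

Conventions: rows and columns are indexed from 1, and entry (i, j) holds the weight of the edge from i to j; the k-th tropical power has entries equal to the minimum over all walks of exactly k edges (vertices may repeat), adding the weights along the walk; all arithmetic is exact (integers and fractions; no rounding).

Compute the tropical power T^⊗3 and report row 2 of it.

T^⊗2:
  [-10, -13, -14, -8]
  [-4, -5, -6, -1]
  [-2, 7, -2, 1]
  [-9, -12, -13, 11]
T^⊗3:
  [-15, -18, -19, -13]
  [-9, -12, -13, -5]
  [-7, -10, -11, 0]
  [-14, -17, -18, -12]
Answer: row 2 of T^⊗3 = [-9, -12, -13, -5]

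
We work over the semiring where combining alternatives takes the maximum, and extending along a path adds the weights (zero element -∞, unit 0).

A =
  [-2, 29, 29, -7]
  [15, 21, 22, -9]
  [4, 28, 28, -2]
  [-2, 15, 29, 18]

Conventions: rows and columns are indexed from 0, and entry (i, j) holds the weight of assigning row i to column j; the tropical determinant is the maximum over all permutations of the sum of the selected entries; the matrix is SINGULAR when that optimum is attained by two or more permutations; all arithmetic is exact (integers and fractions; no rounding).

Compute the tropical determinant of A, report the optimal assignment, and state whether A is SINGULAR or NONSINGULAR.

σ = (0, 1, 2, 3): (-2) + 21 + 28 + 18 = 65
σ = (0, 1, 3, 2): (-2) + 21 + (-2) + 29 = 46
σ = (0, 2, 1, 3): (-2) + 22 + 28 + 18 = 66
σ = (0, 2, 3, 1): (-2) + 22 + (-2) + 15 = 33
σ = (0, 3, 1, 2): (-2) + (-9) + 28 + 29 = 46
σ = (0, 3, 2, 1): (-2) + (-9) + 28 + 15 = 32
σ = (1, 0, 2, 3): 29 + 15 + 28 + 18 = 90
σ = (1, 0, 3, 2): 29 + 15 + (-2) + 29 = 71
σ = (1, 2, 0, 3): 29 + 22 + 4 + 18 = 73
σ = (1, 2, 3, 0): 29 + 22 + (-2) + (-2) = 47
σ = (1, 3, 0, 2): 29 + (-9) + 4 + 29 = 53
σ = (1, 3, 2, 0): 29 + (-9) + 28 + (-2) = 46
σ = (2, 0, 1, 3): 29 + 15 + 28 + 18 = 90
σ = (2, 0, 3, 1): 29 + 15 + (-2) + 15 = 57
σ = (2, 1, 0, 3): 29 + 21 + 4 + 18 = 72
σ = (2, 1, 3, 0): 29 + 21 + (-2) + (-2) = 46
σ = (2, 3, 0, 1): 29 + (-9) + 4 + 15 = 39
σ = (2, 3, 1, 0): 29 + (-9) + 28 + (-2) = 46
σ = (3, 0, 1, 2): (-7) + 15 + 28 + 29 = 65
σ = (3, 0, 2, 1): (-7) + 15 + 28 + 15 = 51
σ = (3, 1, 0, 2): (-7) + 21 + 4 + 29 = 47
σ = (3, 1, 2, 0): (-7) + 21 + 28 + (-2) = 40
σ = (3, 2, 0, 1): (-7) + 22 + 4 + 15 = 34
σ = (3, 2, 1, 0): (-7) + 22 + 28 + (-2) = 41
Optimal value attained by: σ = (1, 0, 2, 3).
Answer: det⊕(A) = 90; verdict: SINGULAR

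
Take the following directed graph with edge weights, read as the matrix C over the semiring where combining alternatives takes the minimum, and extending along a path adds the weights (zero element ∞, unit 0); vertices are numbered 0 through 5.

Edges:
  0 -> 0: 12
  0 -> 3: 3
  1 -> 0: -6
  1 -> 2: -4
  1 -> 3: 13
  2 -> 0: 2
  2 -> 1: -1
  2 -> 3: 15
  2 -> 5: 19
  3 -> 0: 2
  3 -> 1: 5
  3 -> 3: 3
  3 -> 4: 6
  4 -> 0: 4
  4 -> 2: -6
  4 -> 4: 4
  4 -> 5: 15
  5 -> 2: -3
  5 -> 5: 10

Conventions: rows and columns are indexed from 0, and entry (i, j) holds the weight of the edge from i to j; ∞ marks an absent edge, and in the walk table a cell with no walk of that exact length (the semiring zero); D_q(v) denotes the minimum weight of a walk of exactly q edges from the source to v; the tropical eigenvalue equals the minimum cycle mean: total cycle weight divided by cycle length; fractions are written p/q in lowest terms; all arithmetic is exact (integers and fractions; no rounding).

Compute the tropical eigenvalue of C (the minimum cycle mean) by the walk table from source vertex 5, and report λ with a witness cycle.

q=0: [∞, ∞, ∞, ∞, ∞, 0]
q=1: [∞, ∞, -3, ∞, ∞, 10]
q=2: [-1, -4, 7, 12, ∞, 16]
q=3: [-10, 6, -8, 2, 18, 26]
q=4: [-6, -9, 2, -7, 8, 11]
q=5: [-15, -2, -13, -4, -1, 21]
q=6: [-11, -14, -7, -12, 2, 6]
Optimal cycle mean attained by: cycle 1->2->1, total (-4) + (-1), length 2.
Answer: λ = -5/2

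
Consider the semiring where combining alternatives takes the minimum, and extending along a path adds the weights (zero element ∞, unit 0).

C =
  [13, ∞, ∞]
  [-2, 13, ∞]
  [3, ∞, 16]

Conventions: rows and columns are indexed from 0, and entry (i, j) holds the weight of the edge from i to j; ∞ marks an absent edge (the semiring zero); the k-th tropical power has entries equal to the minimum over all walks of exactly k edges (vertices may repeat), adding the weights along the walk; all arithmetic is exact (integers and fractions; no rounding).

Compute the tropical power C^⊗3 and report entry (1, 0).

C^⊗2:
  [26, ∞, ∞]
  [11, 26, ∞]
  [16, ∞, 32]
C^⊗3:
  [39, ∞, ∞]
  [24, 39, ∞]
  [29, ∞, 48]
Key observation: the optimum is the walk 1->0->0->0, with weight (-2) + 13 + 13 = 24.
Optimal value attained by: walk 1->0->0->0.
Answer: (C^⊗3)[1][0] = 24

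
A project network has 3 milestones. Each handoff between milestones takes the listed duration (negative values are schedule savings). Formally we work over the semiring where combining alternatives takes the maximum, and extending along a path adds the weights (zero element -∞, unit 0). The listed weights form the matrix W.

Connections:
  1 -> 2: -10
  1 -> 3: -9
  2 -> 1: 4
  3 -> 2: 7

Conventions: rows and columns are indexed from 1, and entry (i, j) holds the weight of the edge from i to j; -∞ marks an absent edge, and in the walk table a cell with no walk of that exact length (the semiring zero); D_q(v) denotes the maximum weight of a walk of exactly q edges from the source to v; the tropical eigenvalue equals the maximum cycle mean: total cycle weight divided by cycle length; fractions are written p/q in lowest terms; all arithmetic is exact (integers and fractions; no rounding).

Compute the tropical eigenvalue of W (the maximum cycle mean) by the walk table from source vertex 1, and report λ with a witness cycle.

q=0: [0, -∞, -∞]
q=1: [-∞, -10, -9]
q=2: [-6, -2, -∞]
q=3: [2, -16, -15]
Optimal cycle mean attained by: cycle 1->3->2->1, total (-9) + 7 + 4, length 3.
Answer: λ = 2/3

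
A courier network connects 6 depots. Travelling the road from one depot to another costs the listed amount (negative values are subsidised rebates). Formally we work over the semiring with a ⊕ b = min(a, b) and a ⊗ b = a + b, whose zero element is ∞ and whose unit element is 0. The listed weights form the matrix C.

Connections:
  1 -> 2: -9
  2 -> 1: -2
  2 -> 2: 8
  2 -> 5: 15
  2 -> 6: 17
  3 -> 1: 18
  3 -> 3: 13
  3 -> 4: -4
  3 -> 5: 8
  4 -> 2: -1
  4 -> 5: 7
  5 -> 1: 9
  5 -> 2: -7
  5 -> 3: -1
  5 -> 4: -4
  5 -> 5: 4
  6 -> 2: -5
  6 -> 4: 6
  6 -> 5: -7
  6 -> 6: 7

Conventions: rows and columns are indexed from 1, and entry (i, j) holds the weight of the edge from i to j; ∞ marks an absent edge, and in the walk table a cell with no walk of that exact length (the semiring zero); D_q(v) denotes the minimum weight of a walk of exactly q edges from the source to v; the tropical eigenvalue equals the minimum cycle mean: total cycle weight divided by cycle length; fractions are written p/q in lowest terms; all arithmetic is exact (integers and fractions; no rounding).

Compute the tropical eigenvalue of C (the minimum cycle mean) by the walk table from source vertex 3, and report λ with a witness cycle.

q=0: [∞, ∞, 0, ∞, ∞, ∞]
q=1: [18, ∞, 13, -4, 8, ∞]
q=2: [17, -5, 7, 4, 3, ∞]
q=3: [-7, -4, 2, -1, 7, 12]
q=4: [-6, -16, 6, -2, 5, 13]
q=5: [-18, -15, 4, 1, -1, 1]
q=6: [-17, -27, -2, -5, -6, 2]
Optimal cycle mean attained by: cycle 1->2->1, total (-9) + (-2), length 2.
Answer: λ = -11/2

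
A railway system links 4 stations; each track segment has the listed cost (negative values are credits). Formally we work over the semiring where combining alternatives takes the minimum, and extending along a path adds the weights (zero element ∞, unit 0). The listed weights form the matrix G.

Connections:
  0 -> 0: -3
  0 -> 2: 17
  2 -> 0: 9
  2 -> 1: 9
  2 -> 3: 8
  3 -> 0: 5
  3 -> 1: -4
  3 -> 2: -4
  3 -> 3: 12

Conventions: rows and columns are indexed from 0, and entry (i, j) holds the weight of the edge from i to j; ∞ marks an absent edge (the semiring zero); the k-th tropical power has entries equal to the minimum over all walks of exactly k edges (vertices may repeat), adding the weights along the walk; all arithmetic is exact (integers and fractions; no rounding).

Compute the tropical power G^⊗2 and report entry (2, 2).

G^⊗2:
  [-6, 26, 14, 25]
  [∞, ∞, ∞, ∞]
  [6, 4, 4, 20]
  [2, 5, 8, 4]
Key observation: the optimum is the walk 2->3->2, with weight 8 + (-4) = 4.
Optimal value attained by: walk 2->3->2.
Answer: (G^⊗2)[2][2] = 4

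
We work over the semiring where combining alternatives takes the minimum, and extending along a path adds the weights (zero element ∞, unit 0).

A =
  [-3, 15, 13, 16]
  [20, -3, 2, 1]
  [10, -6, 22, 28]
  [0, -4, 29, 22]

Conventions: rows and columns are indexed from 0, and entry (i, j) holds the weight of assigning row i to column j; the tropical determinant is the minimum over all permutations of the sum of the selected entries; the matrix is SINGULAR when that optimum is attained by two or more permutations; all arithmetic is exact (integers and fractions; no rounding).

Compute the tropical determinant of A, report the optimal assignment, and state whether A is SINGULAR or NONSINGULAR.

σ = (0, 1, 2, 3): (-3) + (-3) + 22 + 22 = 38
σ = (0, 1, 3, 2): (-3) + (-3) + 28 + 29 = 51
σ = (0, 2, 1, 3): (-3) + 2 + (-6) + 22 = 15
σ = (0, 2, 3, 1): (-3) + 2 + 28 + (-4) = 23
σ = (0, 3, 1, 2): (-3) + 1 + (-6) + 29 = 21
σ = (0, 3, 2, 1): (-3) + 1 + 22 + (-4) = 16
σ = (1, 0, 2, 3): 15 + 20 + 22 + 22 = 79
σ = (1, 0, 3, 2): 15 + 20 + 28 + 29 = 92
σ = (1, 2, 0, 3): 15 + 2 + 10 + 22 = 49
σ = (1, 2, 3, 0): 15 + 2 + 28 + 0 = 45
σ = (1, 3, 0, 2): 15 + 1 + 10 + 29 = 55
σ = (1, 3, 2, 0): 15 + 1 + 22 + 0 = 38
σ = (2, 0, 1, 3): 13 + 20 + (-6) + 22 = 49
σ = (2, 0, 3, 1): 13 + 20 + 28 + (-4) = 57
σ = (2, 1, 0, 3): 13 + (-3) + 10 + 22 = 42
σ = (2, 1, 3, 0): 13 + (-3) + 28 + 0 = 38
σ = (2, 3, 0, 1): 13 + 1 + 10 + (-4) = 20
σ = (2, 3, 1, 0): 13 + 1 + (-6) + 0 = 8
σ = (3, 0, 1, 2): 16 + 20 + (-6) + 29 = 59
σ = (3, 0, 2, 1): 16 + 20 + 22 + (-4) = 54
σ = (3, 1, 0, 2): 16 + (-3) + 10 + 29 = 52
σ = (3, 1, 2, 0): 16 + (-3) + 22 + 0 = 35
σ = (3, 2, 0, 1): 16 + 2 + 10 + (-4) = 24
σ = (3, 2, 1, 0): 16 + 2 + (-6) + 0 = 12
Optimal value attained by: σ = (2, 3, 1, 0).
Answer: det⊕(A) = 8; verdict: NONSINGULAR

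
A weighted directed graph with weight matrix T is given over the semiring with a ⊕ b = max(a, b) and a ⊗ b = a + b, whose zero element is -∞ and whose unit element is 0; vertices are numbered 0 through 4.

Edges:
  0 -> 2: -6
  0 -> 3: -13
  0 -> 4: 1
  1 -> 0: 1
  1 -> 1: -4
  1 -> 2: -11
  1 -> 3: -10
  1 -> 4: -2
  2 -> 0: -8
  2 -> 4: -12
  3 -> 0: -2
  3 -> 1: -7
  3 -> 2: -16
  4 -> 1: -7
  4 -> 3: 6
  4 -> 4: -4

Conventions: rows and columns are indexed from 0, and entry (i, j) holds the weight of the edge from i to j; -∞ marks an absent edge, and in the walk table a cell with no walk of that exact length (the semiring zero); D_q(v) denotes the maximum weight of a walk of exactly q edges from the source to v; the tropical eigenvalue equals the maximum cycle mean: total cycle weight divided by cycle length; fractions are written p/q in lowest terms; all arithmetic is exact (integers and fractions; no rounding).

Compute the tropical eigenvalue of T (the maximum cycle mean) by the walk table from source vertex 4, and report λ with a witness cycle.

q=0: [-∞, -∞, -∞, -∞, 0]
q=1: [-∞, -7, -∞, 6, -4]
q=2: [4, -1, -10, 2, -8]
q=3: [0, -5, -2, -2, 5]
q=4: [-4, -2, -6, 11, 1]
q=5: [9, 4, -5, 7, -3]
Optimal cycle mean attained by: cycle 0->4->3->0, total 1 + 6 + (-2), length 3.
Answer: λ = 5/3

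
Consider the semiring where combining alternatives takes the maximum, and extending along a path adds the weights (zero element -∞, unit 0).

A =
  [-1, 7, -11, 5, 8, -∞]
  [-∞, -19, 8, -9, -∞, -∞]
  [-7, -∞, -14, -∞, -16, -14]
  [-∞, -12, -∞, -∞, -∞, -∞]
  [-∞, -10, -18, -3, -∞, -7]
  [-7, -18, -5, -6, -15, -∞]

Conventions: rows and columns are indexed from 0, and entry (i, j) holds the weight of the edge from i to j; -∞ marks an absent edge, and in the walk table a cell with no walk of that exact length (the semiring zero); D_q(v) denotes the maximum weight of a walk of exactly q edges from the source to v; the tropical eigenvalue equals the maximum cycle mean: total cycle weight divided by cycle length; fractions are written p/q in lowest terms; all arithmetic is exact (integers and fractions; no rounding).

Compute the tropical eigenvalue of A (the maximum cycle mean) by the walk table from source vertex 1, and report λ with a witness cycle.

q=0: [-∞, 0, -∞, -∞, -∞, -∞]
q=1: [-∞, -19, 8, -9, -∞, -∞]
q=2: [1, -21, -6, -28, -8, -6]
q=3: [0, 8, -10, 6, 9, -15]
q=4: [-1, 7, 16, 6, 8, 2]
q=5: [9, 6, 15, 5, 7, 2]
q=6: [8, 16, 14, 14, 17, 1]
Optimal cycle mean attained by: cycle 0->1->2->0, total 7 + 8 + (-7), length 3.
Answer: λ = 8/3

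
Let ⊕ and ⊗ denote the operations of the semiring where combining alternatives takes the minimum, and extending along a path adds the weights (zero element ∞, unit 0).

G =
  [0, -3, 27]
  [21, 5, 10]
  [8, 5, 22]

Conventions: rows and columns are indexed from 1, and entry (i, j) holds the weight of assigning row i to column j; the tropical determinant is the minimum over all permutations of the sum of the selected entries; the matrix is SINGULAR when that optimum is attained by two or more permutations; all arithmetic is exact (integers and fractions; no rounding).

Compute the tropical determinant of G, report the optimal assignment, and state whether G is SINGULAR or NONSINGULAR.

σ = (1, 2, 3): 0 + 5 + 22 = 27
σ = (1, 3, 2): 0 + 10 + 5 = 15
σ = (2, 1, 3): (-3) + 21 + 22 = 40
σ = (2, 3, 1): (-3) + 10 + 8 = 15
σ = (3, 1, 2): 27 + 21 + 5 = 53
σ = (3, 2, 1): 27 + 5 + 8 = 40
Optimal value attained by: σ = (1, 3, 2).
Answer: det⊕(G) = 15; verdict: SINGULAR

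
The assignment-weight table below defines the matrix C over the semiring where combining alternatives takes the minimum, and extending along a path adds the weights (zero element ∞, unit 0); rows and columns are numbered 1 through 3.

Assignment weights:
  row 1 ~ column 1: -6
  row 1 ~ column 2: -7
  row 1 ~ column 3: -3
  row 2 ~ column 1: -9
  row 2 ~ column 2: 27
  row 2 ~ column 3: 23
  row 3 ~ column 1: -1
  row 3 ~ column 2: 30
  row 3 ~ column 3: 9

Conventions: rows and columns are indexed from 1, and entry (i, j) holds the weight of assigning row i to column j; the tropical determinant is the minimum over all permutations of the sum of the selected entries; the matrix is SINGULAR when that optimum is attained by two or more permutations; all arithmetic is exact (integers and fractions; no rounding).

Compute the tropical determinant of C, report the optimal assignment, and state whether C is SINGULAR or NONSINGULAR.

σ = (1, 2, 3): (-6) + 27 + 9 = 30
σ = (1, 3, 2): (-6) + 23 + 30 = 47
σ = (2, 1, 3): (-7) + (-9) + 9 = -7
σ = (2, 3, 1): (-7) + 23 + (-1) = 15
σ = (3, 1, 2): (-3) + (-9) + 30 = 18
σ = (3, 2, 1): (-3) + 27 + (-1) = 23
Optimal value attained by: σ = (2, 1, 3).
Answer: det⊕(C) = -7; verdict: NONSINGULAR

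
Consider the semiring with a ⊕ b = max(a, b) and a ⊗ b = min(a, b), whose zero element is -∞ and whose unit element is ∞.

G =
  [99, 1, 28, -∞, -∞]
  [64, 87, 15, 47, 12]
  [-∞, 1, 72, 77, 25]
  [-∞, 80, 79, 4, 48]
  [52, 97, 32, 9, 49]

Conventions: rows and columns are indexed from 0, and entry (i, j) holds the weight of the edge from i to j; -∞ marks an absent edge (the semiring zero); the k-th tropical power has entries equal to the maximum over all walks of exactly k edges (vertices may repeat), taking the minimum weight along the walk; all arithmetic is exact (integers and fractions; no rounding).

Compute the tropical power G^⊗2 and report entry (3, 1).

G^⊗2:
  [99, 1, 28, 28, 25]
  [64, 87, 47, 47, 47]
  [25, 77, 77, 72, 48]
  [64, 80, 72, 77, 48]
  [64, 87, 32, 47, 49]
Key observation: the optimum is the walk 3->1->1, with weight 80 min 87 = 80.
Optimal value attained by: walk 3->1->1.
Answer: (G^⊗2)[3][1] = 80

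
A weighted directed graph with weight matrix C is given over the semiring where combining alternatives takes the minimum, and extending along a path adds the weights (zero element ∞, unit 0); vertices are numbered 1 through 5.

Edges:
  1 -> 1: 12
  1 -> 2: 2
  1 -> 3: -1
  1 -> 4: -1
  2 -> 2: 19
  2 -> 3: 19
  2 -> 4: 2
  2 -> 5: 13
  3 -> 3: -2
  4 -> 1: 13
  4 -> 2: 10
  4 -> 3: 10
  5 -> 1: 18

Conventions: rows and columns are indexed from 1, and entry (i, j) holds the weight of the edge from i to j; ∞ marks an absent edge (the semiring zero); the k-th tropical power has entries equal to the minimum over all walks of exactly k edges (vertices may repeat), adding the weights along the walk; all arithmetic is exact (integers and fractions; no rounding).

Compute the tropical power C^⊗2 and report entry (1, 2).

C^⊗2:
  [12, 9, -3, 4, 15]
  [15, 12, 12, 21, 32]
  [∞, ∞, -4, ∞, ∞]
  [25, 15, 8, 12, 23]
  [30, 20, 17, 17, ∞]
Key observation: the optimum is the walk 1->4->2, with weight (-1) + 10 = 9.
Optimal value attained by: walk 1->4->2.
Answer: (C^⊗2)[1][2] = 9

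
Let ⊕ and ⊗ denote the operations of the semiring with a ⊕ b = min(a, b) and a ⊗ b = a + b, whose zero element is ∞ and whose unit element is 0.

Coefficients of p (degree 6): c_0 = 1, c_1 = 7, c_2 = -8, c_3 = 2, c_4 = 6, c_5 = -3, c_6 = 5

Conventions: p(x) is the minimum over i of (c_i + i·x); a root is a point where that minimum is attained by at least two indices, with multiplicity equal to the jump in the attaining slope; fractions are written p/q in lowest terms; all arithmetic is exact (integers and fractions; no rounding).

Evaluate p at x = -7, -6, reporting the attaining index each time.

p(-7) = min(1+0·(-7)=1, 7+1·(-7)=0, -8+2·(-7)=-22, 2+3·(-7)=-19, 6+4·(-7)=-22, -3+5·(-7)=-38, 5+6·(-7)=-37) = -38 (attained by i=5)
p(-6) = min(1+0·(-6)=1, 7+1·(-6)=1, -8+2·(-6)=-20, 2+3·(-6)=-16, 6+4·(-6)=-18, -3+5·(-6)=-33, 5+6·(-6)=-31) = -33 (attained by i=5)
Answer: p(-7) = -38; p(-6) = -33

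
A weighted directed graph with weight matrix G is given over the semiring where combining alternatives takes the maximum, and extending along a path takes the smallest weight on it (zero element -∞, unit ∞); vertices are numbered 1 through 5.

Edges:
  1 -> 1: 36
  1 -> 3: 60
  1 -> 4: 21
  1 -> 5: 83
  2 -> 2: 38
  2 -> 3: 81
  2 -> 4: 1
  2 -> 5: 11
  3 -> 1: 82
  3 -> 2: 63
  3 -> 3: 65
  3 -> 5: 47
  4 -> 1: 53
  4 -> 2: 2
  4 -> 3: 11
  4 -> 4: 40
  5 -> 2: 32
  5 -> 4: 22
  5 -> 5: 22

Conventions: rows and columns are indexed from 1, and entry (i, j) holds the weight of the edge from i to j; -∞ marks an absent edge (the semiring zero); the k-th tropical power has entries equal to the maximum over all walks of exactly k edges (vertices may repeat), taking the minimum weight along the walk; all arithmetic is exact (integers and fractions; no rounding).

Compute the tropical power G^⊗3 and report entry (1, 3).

G^⊗2:
  [60, 60, 60, 22, 47]
  [81, 63, 65, 11, 47]
  [65, 63, 65, 22, 82]
  [40, 11, 53, 40, 53]
  [22, 32, 32, 22, 22]
G^⊗3:
  [60, 60, 60, 22, 60]
  [65, 63, 65, 22, 81]
  [65, 63, 65, 22, 65]
  [53, 53, 53, 40, 47]
  [32, 32, 32, 22, 32]
Key observation: the optimum is the walk 1->3->3->3, with weight 60 min 65 min 65 = 60.
Optimal value attained by: walk 1->3->3->3.
Answer: (G^⊗3)[1][3] = 60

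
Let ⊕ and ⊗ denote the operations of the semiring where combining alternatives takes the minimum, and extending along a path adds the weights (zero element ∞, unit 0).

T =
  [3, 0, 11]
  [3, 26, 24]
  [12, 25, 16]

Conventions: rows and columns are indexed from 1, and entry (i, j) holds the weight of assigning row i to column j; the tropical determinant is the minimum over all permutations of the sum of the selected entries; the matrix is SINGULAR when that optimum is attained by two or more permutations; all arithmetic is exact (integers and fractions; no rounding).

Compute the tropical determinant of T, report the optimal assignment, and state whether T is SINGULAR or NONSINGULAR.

σ = (1, 2, 3): 3 + 26 + 16 = 45
σ = (1, 3, 2): 3 + 24 + 25 = 52
σ = (2, 1, 3): 0 + 3 + 16 = 19
σ = (2, 3, 1): 0 + 24 + 12 = 36
σ = (3, 1, 2): 11 + 3 + 25 = 39
σ = (3, 2, 1): 11 + 26 + 12 = 49
Optimal value attained by: σ = (2, 1, 3).
Answer: det⊕(T) = 19; verdict: NONSINGULAR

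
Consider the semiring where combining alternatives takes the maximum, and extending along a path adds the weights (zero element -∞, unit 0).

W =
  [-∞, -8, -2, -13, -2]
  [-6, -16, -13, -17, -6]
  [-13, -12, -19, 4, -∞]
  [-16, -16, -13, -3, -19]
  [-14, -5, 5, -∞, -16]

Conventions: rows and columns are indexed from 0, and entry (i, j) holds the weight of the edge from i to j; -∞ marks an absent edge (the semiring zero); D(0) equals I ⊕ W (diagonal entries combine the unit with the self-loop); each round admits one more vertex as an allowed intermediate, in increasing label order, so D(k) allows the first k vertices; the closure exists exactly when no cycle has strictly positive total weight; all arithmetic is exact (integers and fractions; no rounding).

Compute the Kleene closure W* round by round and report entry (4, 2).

D(0):
  [0, -8, -2, -13, -2]
  [-6, 0, -13, -17, -6]
  [-13, -12, 0, 4, -∞]
  [-16, -16, -13, 0, -19]
  [-14, -5, 5, -∞, 0]
D(1):
  [0, -8, -2, -13, -2]
  [-6, 0, -8, -17, -6]
  [-13, -12, 0, 4, -15]
  [-16, -16, -13, 0, -18]
  [-14, -5, 5, -27, 0]
D(2):
  [0, -8, -2, -13, -2]
  [-6, 0, -8, -17, -6]
  [-13, -12, 0, 4, -15]
  [-16, -16, -13, 0, -18]
  [-11, -5, 5, -22, 0]
D(3):
  [0, -8, -2, 2, -2]
  [-6, 0, -8, -4, -6]
  [-13, -12, 0, 4, -15]
  [-16, -16, -13, 0, -18]
  [-8, -5, 5, 9, 0]
D(4):
  [0, -8, -2, 2, -2]
  [-6, 0, -8, -4, -6]
  [-12, -12, 0, 4, -14]
  [-16, -16, -13, 0, -18]
  [-7, -5, 5, 9, 0]
D(5):
  [0, -7, 3, 7, -2]
  [-6, 0, -1, 3, -6]
  [-12, -12, 0, 4, -14]
  [-16, -16, -13, 0, -18]
  [-7, -5, 5, 9, 0]
Answer: W*[4][2] = 5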